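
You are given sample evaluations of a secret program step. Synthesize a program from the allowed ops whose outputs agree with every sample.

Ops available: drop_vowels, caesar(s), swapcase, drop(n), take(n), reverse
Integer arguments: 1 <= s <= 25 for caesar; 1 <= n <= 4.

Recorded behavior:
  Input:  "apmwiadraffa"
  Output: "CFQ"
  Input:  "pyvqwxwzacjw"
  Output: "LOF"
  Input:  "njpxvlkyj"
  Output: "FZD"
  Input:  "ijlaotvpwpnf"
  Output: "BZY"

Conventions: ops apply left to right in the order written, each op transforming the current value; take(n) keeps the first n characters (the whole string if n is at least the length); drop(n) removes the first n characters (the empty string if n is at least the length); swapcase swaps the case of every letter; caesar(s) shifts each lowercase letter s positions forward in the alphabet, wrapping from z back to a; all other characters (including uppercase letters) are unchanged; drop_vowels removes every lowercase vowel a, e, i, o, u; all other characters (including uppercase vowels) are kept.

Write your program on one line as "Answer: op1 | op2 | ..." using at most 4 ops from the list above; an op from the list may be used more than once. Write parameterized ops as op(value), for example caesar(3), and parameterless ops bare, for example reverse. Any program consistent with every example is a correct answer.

caesar(16) | swapcase | take(3) | reverse

Check, running the answer program on each example:
  "apmwiadraffa" -> "qfcmyqthqvvq" -> "QFCMYQTHQVVQ" -> "QFC" -> "CFQ"
  "pyvqwxwzacjw" -> "folgmnmpqszm" -> "FOLGMNMPQSZM" -> "FOL" -> "LOF"
  "njpxvlkyj" -> "dzfnlbaoz" -> "DZFNLBAOZ" -> "DZF" -> "FZD"
  "ijlaotvpwpnf" -> "yzbqejlfmfdv" -> "YZBQEJLFMFDV" -> "YZB" -> "BZY"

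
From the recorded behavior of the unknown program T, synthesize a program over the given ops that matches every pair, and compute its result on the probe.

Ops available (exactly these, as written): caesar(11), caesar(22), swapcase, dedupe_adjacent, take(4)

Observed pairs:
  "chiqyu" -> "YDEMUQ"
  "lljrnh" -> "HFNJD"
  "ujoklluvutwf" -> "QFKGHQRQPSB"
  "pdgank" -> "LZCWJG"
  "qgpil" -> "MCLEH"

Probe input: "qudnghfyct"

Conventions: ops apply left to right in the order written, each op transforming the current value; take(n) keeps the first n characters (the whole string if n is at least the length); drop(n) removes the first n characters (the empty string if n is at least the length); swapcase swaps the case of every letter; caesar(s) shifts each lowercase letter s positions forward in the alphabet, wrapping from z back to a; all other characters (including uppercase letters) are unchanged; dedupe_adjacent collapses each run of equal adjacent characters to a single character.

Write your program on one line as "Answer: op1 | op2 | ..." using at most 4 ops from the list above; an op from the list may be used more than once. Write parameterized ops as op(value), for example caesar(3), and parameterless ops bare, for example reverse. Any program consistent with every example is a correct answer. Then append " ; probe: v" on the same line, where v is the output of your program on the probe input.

dedupe_adjacent | caesar(22) | swapcase ; probe: "MQZJCDBUYP"

Check, running the answer program on each example:
  "chiqyu" -> "chiqyu" -> "ydemuq" -> "YDEMUQ"
  "lljrnh" -> "ljrnh" -> "hfnjd" -> "HFNJD"
  "ujoklluvutwf" -> "ujokluvutwf" -> "qfkghqrqpsb" -> "QFKGHQRQPSB"
  "pdgank" -> "pdgank" -> "lzcwjg" -> "LZCWJG"
  "qgpil" -> "qgpil" -> "mcleh" -> "MCLEH"
  probe: "qudnghfyct" -> "qudnghfyct" -> "mqzjcdbuyp" -> "MQZJCDBUYP"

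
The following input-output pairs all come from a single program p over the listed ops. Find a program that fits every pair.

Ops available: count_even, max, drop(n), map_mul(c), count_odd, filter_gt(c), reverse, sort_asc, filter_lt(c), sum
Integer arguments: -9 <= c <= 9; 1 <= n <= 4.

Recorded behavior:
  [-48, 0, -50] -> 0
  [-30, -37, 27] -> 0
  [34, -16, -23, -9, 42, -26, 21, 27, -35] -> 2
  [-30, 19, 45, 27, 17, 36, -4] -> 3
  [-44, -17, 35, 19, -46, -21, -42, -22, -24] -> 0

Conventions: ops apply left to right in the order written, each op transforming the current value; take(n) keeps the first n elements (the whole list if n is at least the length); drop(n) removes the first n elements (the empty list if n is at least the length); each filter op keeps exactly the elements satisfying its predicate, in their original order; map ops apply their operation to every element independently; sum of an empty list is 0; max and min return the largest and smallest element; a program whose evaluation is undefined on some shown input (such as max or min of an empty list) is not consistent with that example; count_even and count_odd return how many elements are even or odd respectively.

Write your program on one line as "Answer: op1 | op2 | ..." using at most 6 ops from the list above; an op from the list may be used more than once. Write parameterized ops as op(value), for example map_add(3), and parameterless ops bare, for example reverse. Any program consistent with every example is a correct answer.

filter_gt(3) | map_mul(4) | drop(2) | reverse | count_even

Check, running the answer program on each example:
  [-48, 0, -50] -> [] -> [] -> [] -> [] -> 0
  [-30, -37, 27] -> [27] -> [108] -> [] -> [] -> 0
  [34, -16, -23, -9, 42, -26, 21, 27, -35] -> [34, 42, 21, 27] -> [136, 168, 84, 108] -> [84, 108] -> [108, 84] -> 2
  [-30, 19, 45, 27, 17, 36, -4] -> [19, 45, 27, 17, 36] -> [76, 180, 108, 68, 144] -> [108, 68, 144] -> [144, 68, 108] -> 3
  [-44, -17, 35, 19, -46, -21, -42, -22, -24] -> [35, 19] -> [140, 76] -> [] -> [] -> 0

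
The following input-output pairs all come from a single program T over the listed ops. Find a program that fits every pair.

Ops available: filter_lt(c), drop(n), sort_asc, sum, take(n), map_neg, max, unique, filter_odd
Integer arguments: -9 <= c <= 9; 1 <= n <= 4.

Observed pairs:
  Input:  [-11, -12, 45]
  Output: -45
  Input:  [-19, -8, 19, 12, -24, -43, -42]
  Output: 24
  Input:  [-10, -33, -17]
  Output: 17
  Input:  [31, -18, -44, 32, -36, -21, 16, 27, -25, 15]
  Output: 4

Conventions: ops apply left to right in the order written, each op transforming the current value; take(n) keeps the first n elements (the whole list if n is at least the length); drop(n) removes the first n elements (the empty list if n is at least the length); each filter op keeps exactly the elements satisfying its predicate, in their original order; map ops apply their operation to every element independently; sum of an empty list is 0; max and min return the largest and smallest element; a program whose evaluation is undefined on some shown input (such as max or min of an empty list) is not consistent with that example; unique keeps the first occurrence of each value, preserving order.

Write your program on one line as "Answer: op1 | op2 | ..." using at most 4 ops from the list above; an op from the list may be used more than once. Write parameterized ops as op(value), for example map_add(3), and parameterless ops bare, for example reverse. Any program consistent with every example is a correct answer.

drop(2) | map_neg | filter_odd | sum

Check, running the answer program on each example:
  [-11, -12, 45] -> [45] -> [-45] -> [-45] -> -45
  [-19, -8, 19, 12, -24, -43, -42] -> [19, 12, -24, -43, -42] -> [-19, -12, 24, 43, 42] -> [-19, 43] -> 24
  [-10, -33, -17] -> [-17] -> [17] -> [17] -> 17
  [31, -18, -44, 32, -36, -21, 16, 27, -25, 15] -> [-44, 32, -36, -21, 16, 27, -25, 15] -> [44, -32, 36, 21, -16, -27, 25, -15] -> [21, -27, 25, -15] -> 4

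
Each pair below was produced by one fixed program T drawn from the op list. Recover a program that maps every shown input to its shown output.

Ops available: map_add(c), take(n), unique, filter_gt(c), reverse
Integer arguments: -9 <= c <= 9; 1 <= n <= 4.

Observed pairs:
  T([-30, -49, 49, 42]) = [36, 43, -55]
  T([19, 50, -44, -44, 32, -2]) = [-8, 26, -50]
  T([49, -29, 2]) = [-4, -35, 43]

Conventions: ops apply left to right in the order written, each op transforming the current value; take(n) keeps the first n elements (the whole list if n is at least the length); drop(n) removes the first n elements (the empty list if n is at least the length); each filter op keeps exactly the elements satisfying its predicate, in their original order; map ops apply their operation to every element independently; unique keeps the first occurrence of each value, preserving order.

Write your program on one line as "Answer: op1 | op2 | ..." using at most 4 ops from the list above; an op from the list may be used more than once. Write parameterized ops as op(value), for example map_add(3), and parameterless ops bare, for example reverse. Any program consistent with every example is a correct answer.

map_add(-6) | reverse | take(3)

Check, running the answer program on each example:
  [-30, -49, 49, 42] -> [-36, -55, 43, 36] -> [36, 43, -55, -36] -> [36, 43, -55]
  [19, 50, -44, -44, 32, -2] -> [13, 44, -50, -50, 26, -8] -> [-8, 26, -50, -50, 44, 13] -> [-8, 26, -50]
  [49, -29, 2] -> [43, -35, -4] -> [-4, -35, 43] -> [-4, -35, 43]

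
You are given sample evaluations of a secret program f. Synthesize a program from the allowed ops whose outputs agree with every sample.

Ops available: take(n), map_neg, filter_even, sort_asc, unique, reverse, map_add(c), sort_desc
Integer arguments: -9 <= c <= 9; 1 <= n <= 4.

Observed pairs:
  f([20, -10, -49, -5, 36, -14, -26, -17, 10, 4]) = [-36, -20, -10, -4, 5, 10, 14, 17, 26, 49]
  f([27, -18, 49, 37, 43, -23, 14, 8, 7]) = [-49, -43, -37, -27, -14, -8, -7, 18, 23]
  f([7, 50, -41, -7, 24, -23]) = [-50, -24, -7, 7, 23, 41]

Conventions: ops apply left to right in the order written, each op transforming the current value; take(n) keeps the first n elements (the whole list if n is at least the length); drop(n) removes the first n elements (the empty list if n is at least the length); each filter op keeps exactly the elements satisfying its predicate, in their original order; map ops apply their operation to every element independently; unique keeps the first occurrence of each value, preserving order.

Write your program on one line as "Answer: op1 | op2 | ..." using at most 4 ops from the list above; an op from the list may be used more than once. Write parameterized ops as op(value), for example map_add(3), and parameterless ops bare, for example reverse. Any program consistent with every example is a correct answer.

sort_asc | reverse | map_neg

Check, running the answer program on each example:
  [20, -10, -49, -5, 36, -14, -26, -17, 10, 4] -> [-49, -26, -17, -14, -10, -5, 4, 10, 20, 36] -> [36, 20, 10, 4, -5, -10, -14, -17, -26, -49] -> [-36, -20, -10, -4, 5, 10, 14, 17, 26, 49]
  [27, -18, 49, 37, 43, -23, 14, 8, 7] -> [-23, -18, 7, 8, 14, 27, 37, 43, 49] -> [49, 43, 37, 27, 14, 8, 7, -18, -23] -> [-49, -43, -37, -27, -14, -8, -7, 18, 23]
  [7, 50, -41, -7, 24, -23] -> [-41, -23, -7, 7, 24, 50] -> [50, 24, 7, -7, -23, -41] -> [-50, -24, -7, 7, 23, 41]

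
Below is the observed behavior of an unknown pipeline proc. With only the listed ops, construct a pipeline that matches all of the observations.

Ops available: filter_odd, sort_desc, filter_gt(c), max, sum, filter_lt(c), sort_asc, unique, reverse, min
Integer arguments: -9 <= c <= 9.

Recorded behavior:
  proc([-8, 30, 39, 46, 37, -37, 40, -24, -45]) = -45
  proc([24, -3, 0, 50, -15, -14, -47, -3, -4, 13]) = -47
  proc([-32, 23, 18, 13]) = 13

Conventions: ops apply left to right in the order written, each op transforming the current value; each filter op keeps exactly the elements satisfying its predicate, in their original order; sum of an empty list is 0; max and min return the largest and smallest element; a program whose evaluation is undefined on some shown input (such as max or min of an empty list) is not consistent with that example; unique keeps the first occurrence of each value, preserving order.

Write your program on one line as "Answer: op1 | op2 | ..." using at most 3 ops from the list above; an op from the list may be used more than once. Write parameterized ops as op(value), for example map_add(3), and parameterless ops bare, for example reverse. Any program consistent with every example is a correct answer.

reverse | filter_odd | min

Check, running the answer program on each example:
  [-8, 30, 39, 46, 37, -37, 40, -24, -45] -> [-45, -24, 40, -37, 37, 46, 39, 30, -8] -> [-45, -37, 37, 39] -> -45
  [24, -3, 0, 50, -15, -14, -47, -3, -4, 13] -> [13, -4, -3, -47, -14, -15, 50, 0, -3, 24] -> [13, -3, -47, -15, -3] -> -47
  [-32, 23, 18, 13] -> [13, 18, 23, -32] -> [13, 23] -> 13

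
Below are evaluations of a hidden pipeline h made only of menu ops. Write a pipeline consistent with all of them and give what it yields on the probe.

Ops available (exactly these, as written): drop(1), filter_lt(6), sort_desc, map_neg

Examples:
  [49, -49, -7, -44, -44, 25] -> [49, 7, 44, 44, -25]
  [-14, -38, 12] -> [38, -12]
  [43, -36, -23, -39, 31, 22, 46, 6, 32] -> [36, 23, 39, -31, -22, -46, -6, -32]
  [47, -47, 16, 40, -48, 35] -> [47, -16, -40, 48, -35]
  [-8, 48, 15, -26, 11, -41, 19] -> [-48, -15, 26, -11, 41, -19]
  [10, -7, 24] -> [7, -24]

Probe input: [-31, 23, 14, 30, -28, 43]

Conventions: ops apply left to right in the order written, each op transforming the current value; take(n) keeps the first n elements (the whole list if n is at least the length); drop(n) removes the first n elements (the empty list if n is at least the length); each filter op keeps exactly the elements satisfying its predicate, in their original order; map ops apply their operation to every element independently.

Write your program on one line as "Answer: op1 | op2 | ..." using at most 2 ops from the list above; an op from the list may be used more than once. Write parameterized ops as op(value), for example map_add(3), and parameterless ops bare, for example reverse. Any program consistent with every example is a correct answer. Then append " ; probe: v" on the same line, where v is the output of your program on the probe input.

drop(1) | map_neg ; probe: [-23, -14, -30, 28, -43]

Check, running the answer program on each example:
  [49, -49, -7, -44, -44, 25] -> [-49, -7, -44, -44, 25] -> [49, 7, 44, 44, -25]
  [-14, -38, 12] -> [-38, 12] -> [38, -12]
  [43, -36, -23, -39, 31, 22, 46, 6, 32] -> [-36, -23, -39, 31, 22, 46, 6, 32] -> [36, 23, 39, -31, -22, -46, -6, -32]
  [47, -47, 16, 40, -48, 35] -> [-47, 16, 40, -48, 35] -> [47, -16, -40, 48, -35]
  [-8, 48, 15, -26, 11, -41, 19] -> [48, 15, -26, 11, -41, 19] -> [-48, -15, 26, -11, 41, -19]
  [10, -7, 24] -> [-7, 24] -> [7, -24]
  probe: [-31, 23, 14, 30, -28, 43] -> [23, 14, 30, -28, 43] -> [-23, -14, -30, 28, -43]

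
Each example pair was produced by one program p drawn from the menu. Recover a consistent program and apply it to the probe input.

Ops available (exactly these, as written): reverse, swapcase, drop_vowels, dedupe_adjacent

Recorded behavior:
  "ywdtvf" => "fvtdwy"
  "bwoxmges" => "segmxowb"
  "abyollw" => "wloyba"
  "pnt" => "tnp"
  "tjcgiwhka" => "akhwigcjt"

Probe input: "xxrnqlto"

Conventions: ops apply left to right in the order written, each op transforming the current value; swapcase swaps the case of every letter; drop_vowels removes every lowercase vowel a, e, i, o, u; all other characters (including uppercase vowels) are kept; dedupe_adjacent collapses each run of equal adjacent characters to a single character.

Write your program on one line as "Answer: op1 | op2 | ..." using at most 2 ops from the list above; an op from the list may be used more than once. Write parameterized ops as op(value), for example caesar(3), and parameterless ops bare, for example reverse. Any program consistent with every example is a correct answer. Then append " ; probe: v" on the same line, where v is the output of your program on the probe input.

reverse | dedupe_adjacent ; probe: "otlqnrx"

Check, running the answer program on each example:
  "ywdtvf" -> "fvtdwy" -> "fvtdwy"
  "bwoxmges" -> "segmxowb" -> "segmxowb"
  "abyollw" -> "wlloyba" -> "wloyba"
  "pnt" -> "tnp" -> "tnp"
  "tjcgiwhka" -> "akhwigcjt" -> "akhwigcjt"
  probe: "xxrnqlto" -> "otlqnrxx" -> "otlqnrx"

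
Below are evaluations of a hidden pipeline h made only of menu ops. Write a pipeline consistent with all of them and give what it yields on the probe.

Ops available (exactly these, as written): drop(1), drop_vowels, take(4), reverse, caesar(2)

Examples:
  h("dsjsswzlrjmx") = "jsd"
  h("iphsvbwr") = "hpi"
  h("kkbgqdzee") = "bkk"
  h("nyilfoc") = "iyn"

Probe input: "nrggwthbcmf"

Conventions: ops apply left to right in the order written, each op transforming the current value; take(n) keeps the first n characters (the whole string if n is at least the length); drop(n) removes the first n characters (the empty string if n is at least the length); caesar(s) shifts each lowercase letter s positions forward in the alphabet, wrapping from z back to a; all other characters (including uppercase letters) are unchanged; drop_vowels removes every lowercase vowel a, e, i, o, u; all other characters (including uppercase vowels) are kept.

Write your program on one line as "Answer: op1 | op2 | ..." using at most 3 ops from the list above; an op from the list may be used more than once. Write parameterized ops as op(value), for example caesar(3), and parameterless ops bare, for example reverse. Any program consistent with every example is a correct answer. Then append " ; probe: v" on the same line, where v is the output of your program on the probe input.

take(4) | reverse | drop(1) ; probe: "grn"

Check, running the answer program on each example:
  "dsjsswzlrjmx" -> "dsjs" -> "sjsd" -> "jsd"
  "iphsvbwr" -> "iphs" -> "shpi" -> "hpi"
  "kkbgqdzee" -> "kkbg" -> "gbkk" -> "bkk"
  "nyilfoc" -> "nyil" -> "liyn" -> "iyn"
  probe: "nrggwthbcmf" -> "nrgg" -> "ggrn" -> "grn"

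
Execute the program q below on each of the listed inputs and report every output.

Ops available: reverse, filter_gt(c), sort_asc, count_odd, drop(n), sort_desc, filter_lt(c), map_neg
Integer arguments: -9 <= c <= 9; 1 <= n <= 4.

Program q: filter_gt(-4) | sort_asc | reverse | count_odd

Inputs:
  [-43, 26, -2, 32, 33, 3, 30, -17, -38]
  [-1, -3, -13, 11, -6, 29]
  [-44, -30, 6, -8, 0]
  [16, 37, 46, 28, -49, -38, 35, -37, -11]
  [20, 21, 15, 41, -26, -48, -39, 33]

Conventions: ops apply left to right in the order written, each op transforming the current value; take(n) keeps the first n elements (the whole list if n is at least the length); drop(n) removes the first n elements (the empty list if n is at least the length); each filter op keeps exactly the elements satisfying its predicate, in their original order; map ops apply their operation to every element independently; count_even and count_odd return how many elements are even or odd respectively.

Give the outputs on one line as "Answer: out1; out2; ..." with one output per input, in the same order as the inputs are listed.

2; 4; 0; 2; 4

Execution, op by op:
  [-43, 26, -2, 32, 33, 3, 30, -17, -38] -> [26, -2, 32, 33, 3, 30] -> [-2, 3, 26, 30, 32, 33] -> [33, 32, 30, 26, 3, -2] -> 2
  [-1, -3, -13, 11, -6, 29] -> [-1, -3, 11, 29] -> [-3, -1, 11, 29] -> [29, 11, -1, -3] -> 4
  [-44, -30, 6, -8, 0] -> [6, 0] -> [0, 6] -> [6, 0] -> 0
  [16, 37, 46, 28, -49, -38, 35, -37, -11] -> [16, 37, 46, 28, 35] -> [16, 28, 35, 37, 46] -> [46, 37, 35, 28, 16] -> 2
  [20, 21, 15, 41, -26, -48, -39, 33] -> [20, 21, 15, 41, 33] -> [15, 20, 21, 33, 41] -> [41, 33, 21, 20, 15] -> 4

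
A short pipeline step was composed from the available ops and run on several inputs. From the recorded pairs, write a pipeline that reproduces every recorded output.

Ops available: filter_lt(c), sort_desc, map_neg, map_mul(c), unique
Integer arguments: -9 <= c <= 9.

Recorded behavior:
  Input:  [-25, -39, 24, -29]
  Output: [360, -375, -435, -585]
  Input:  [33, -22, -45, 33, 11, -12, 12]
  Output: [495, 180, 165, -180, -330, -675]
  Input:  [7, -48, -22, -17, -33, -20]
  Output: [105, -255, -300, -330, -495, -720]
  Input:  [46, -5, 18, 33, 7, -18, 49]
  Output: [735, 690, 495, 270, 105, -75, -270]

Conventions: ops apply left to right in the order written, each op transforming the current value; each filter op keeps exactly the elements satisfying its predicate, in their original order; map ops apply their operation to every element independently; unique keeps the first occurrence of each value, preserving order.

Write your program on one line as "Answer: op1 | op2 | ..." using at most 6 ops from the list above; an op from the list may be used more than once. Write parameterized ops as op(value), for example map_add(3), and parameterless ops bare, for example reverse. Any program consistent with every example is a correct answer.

map_mul(-3) | map_neg | unique | sort_desc | map_mul(5)

Check, running the answer program on each example:
  [-25, -39, 24, -29] -> [75, 117, -72, 87] -> [-75, -117, 72, -87] -> [-75, -117, 72, -87] -> [72, -75, -87, -117] -> [360, -375, -435, -585]
  [33, -22, -45, 33, 11, -12, 12] -> [-99, 66, 135, -99, -33, 36, -36] -> [99, -66, -135, 99, 33, -36, 36] -> [99, -66, -135, 33, -36, 36] -> [99, 36, 33, -36, -66, -135] -> [495, 180, 165, -180, -330, -675]
  [7, -48, -22, -17, -33, -20] -> [-21, 144, 66, 51, 99, 60] -> [21, -144, -66, -51, -99, -60] -> [21, -144, -66, -51, -99, -60] -> [21, -51, -60, -66, -99, -144] -> [105, -255, -300, -330, -495, -720]
  [46, -5, 18, 33, 7, -18, 49] -> [-138, 15, -54, -99, -21, 54, -147] -> [138, -15, 54, 99, 21, -54, 147] -> [138, -15, 54, 99, 21, -54, 147] -> [147, 138, 99, 54, 21, -15, -54] -> [735, 690, 495, 270, 105, -75, -270]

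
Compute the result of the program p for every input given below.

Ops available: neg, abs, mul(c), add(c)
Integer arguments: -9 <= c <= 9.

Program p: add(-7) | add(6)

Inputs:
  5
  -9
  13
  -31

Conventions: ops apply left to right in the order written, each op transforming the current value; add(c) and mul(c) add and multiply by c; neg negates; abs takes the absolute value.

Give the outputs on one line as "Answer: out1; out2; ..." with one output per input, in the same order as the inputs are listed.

4; -10; 12; -32

Execution, op by op:
  5 -> -2 -> 4
  -9 -> -16 -> -10
  13 -> 6 -> 12
  -31 -> -38 -> -32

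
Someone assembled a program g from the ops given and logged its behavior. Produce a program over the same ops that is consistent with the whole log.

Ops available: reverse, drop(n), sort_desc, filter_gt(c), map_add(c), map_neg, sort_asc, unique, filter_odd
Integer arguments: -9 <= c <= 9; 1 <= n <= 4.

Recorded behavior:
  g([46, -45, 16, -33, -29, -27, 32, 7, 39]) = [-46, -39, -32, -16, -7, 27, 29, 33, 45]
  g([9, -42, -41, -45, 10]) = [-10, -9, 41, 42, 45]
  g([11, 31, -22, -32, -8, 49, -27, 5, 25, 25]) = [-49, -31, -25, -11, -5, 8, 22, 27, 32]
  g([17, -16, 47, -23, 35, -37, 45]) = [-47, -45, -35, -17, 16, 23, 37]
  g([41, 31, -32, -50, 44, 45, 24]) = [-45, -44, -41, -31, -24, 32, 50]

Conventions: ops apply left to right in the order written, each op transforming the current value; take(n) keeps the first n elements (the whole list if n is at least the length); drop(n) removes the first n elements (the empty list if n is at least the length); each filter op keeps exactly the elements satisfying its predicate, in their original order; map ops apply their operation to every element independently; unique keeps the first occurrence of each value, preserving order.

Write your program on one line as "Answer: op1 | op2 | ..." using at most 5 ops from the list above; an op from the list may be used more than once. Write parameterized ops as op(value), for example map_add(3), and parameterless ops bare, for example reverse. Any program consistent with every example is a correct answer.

sort_asc | reverse | unique | map_neg

Check, running the answer program on each example:
  [46, -45, 16, -33, -29, -27, 32, 7, 39] -> [-45, -33, -29, -27, 7, 16, 32, 39, 46] -> [46, 39, 32, 16, 7, -27, -29, -33, -45] -> [46, 39, 32, 16, 7, -27, -29, -33, -45] -> [-46, -39, -32, -16, -7, 27, 29, 33, 45]
  [9, -42, -41, -45, 10] -> [-45, -42, -41, 9, 10] -> [10, 9, -41, -42, -45] -> [10, 9, -41, -42, -45] -> [-10, -9, 41, 42, 45]
  [11, 31, -22, -32, -8, 49, -27, 5, 25, 25] -> [-32, -27, -22, -8, 5, 11, 25, 25, 31, 49] -> [49, 31, 25, 25, 11, 5, -8, -22, -27, -32] -> [49, 31, 25, 11, 5, -8, -22, -27, -32] -> [-49, -31, -25, -11, -5, 8, 22, 27, 32]
  [17, -16, 47, -23, 35, -37, 45] -> [-37, -23, -16, 17, 35, 45, 47] -> [47, 45, 35, 17, -16, -23, -37] -> [47, 45, 35, 17, -16, -23, -37] -> [-47, -45, -35, -17, 16, 23, 37]
  [41, 31, -32, -50, 44, 45, 24] -> [-50, -32, 24, 31, 41, 44, 45] -> [45, 44, 41, 31, 24, -32, -50] -> [45, 44, 41, 31, 24, -32, -50] -> [-45, -44, -41, -31, -24, 32, 50]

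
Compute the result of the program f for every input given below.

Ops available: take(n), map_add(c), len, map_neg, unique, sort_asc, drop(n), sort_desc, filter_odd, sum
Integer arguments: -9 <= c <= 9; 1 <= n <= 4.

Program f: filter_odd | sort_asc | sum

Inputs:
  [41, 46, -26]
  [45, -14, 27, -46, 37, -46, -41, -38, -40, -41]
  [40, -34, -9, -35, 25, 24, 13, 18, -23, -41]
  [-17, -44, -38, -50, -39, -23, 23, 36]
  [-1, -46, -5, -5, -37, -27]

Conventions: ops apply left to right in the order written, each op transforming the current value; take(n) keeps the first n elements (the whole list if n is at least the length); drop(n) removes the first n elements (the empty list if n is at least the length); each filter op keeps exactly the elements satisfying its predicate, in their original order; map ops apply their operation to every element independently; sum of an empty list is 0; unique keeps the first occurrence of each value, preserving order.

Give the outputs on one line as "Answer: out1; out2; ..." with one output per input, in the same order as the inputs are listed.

Execution, op by op:
  [41, 46, -26] -> [41] -> [41] -> 41
  [45, -14, 27, -46, 37, -46, -41, -38, -40, -41] -> [45, 27, 37, -41, -41] -> [-41, -41, 27, 37, 45] -> 27
  [40, -34, -9, -35, 25, 24, 13, 18, -23, -41] -> [-9, -35, 25, 13, -23, -41] -> [-41, -35, -23, -9, 13, 25] -> -70
  [-17, -44, -38, -50, -39, -23, 23, 36] -> [-17, -39, -23, 23] -> [-39, -23, -17, 23] -> -56
  [-1, -46, -5, -5, -37, -27] -> [-1, -5, -5, -37, -27] -> [-37, -27, -5, -5, -1] -> -75

41; 27; -70; -56; -75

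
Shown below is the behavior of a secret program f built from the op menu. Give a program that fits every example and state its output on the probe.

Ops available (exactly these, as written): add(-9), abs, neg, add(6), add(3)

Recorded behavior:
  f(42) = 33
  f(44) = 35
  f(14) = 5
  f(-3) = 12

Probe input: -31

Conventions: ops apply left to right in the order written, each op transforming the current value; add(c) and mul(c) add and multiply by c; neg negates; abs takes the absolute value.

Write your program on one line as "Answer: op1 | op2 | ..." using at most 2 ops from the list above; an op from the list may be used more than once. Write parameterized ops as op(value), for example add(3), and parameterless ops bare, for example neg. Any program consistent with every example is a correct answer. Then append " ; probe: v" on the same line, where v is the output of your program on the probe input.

add(-9) | abs ; probe: 40

Check, running the answer program on each example:
  42 -> 33 -> 33
  44 -> 35 -> 35
  14 -> 5 -> 5
  -3 -> -12 -> 12
  probe: -31 -> -40 -> 40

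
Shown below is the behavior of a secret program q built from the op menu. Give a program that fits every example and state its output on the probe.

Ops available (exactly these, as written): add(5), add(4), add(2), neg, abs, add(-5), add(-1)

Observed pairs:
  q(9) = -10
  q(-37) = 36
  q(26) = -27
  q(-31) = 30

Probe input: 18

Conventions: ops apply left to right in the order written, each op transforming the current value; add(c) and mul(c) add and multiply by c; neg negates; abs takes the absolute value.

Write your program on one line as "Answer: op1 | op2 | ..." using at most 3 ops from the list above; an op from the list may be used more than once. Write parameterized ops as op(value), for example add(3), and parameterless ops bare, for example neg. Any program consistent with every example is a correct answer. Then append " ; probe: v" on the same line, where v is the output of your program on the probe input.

add(-1) | add(2) | neg ; probe: -19

Check, running the answer program on each example:
  9 -> 8 -> 10 -> -10
  -37 -> -38 -> -36 -> 36
  26 -> 25 -> 27 -> -27
  -31 -> -32 -> -30 -> 30
  probe: 18 -> 17 -> 19 -> -19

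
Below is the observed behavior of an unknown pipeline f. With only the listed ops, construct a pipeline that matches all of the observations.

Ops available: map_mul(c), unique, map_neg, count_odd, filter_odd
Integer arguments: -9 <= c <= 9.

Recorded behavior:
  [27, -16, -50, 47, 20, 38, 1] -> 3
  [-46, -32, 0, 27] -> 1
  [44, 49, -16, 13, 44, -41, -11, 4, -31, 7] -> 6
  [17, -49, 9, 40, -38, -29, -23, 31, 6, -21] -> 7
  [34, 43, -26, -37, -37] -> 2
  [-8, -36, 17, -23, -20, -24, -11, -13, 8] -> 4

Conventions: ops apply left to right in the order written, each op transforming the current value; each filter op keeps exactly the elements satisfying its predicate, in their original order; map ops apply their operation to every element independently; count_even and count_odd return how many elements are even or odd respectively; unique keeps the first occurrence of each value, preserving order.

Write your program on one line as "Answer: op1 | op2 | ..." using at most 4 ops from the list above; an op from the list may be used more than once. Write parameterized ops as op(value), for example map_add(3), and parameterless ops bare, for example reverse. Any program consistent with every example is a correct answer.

unique | map_mul(-1) | count_odd

Check, running the answer program on each example:
  [27, -16, -50, 47, 20, 38, 1] -> [27, -16, -50, 47, 20, 38, 1] -> [-27, 16, 50, -47, -20, -38, -1] -> 3
  [-46, -32, 0, 27] -> [-46, -32, 0, 27] -> [46, 32, 0, -27] -> 1
  [44, 49, -16, 13, 44, -41, -11, 4, -31, 7] -> [44, 49, -16, 13, -41, -11, 4, -31, 7] -> [-44, -49, 16, -13, 41, 11, -4, 31, -7] -> 6
  [17, -49, 9, 40, -38, -29, -23, 31, 6, -21] -> [17, -49, 9, 40, -38, -29, -23, 31, 6, -21] -> [-17, 49, -9, -40, 38, 29, 23, -31, -6, 21] -> 7
  [34, 43, -26, -37, -37] -> [34, 43, -26, -37] -> [-34, -43, 26, 37] -> 2
  [-8, -36, 17, -23, -20, -24, -11, -13, 8] -> [-8, -36, 17, -23, -20, -24, -11, -13, 8] -> [8, 36, -17, 23, 20, 24, 11, 13, -8] -> 4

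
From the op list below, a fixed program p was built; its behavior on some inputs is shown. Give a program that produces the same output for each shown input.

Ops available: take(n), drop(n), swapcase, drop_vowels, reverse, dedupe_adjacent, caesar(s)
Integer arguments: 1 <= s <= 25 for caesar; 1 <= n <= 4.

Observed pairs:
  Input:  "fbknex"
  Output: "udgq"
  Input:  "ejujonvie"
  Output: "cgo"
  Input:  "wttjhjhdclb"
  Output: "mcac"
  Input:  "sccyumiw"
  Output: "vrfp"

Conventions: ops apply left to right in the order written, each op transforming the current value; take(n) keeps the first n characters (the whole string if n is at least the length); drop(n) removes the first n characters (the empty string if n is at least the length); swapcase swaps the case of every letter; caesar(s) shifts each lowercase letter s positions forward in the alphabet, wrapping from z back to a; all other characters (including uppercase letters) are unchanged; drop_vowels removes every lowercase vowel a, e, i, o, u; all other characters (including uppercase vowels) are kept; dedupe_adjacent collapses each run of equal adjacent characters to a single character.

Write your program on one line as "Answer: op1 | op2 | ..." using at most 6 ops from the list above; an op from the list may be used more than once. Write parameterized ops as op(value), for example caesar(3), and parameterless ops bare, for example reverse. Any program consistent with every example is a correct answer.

drop_vowels | drop(1) | caesar(19) | dedupe_adjacent | take(4)

Check, running the answer program on each example:
  "fbknex" -> "fbknx" -> "bknx" -> "udgq" -> "udgq" -> "udgq"
  "ejujonvie" -> "jjnv" -> "jnv" -> "cgo" -> "cgo" -> "cgo"
  "wttjhjhdclb" -> "wttjhjhdclb" -> "ttjhjhdclb" -> "mmcacawveu" -> "mcacawveu" -> "mcac"
  "sccyumiw" -> "sccymw" -> "ccymw" -> "vvrfp" -> "vrfp" -> "vrfp"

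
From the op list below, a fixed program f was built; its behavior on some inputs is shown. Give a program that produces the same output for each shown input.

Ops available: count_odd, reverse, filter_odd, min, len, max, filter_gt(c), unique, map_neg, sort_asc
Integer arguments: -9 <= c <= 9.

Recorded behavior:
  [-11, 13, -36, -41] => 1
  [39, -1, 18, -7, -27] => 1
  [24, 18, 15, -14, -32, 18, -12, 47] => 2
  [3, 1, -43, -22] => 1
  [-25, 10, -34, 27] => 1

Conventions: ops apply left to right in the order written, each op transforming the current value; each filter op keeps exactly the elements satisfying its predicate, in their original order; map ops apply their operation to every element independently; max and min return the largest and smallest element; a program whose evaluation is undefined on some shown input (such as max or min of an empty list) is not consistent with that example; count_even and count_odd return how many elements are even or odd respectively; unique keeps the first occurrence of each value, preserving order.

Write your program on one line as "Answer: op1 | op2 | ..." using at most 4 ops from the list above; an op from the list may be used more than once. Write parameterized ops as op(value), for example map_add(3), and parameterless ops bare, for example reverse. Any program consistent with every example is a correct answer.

unique | sort_asc | filter_gt(1) | count_odd

Check, running the answer program on each example:
  [-11, 13, -36, -41] -> [-11, 13, -36, -41] -> [-41, -36, -11, 13] -> [13] -> 1
  [39, -1, 18, -7, -27] -> [39, -1, 18, -7, -27] -> [-27, -7, -1, 18, 39] -> [18, 39] -> 1
  [24, 18, 15, -14, -32, 18, -12, 47] -> [24, 18, 15, -14, -32, -12, 47] -> [-32, -14, -12, 15, 18, 24, 47] -> [15, 18, 24, 47] -> 2
  [3, 1, -43, -22] -> [3, 1, -43, -22] -> [-43, -22, 1, 3] -> [3] -> 1
  [-25, 10, -34, 27] -> [-25, 10, -34, 27] -> [-34, -25, 10, 27] -> [10, 27] -> 1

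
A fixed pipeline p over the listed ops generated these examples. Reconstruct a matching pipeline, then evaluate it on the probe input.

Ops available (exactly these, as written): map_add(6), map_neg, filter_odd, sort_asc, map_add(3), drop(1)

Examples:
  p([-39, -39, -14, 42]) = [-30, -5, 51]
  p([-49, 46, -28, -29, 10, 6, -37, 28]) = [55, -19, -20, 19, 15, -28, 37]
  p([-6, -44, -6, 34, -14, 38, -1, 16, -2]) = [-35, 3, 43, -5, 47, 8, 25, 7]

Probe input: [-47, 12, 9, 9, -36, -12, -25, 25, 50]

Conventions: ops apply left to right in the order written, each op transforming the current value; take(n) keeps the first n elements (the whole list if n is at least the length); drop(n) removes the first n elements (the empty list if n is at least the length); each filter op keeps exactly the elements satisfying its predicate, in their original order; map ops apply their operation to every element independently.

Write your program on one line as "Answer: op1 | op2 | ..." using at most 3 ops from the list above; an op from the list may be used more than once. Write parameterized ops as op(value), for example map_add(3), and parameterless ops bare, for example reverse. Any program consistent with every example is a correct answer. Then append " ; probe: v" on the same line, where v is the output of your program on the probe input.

drop(1) | map_add(3) | map_add(6) ; probe: [21, 18, 18, -27, -3, -16, 34, 59]

Check, running the answer program on each example:
  [-39, -39, -14, 42] -> [-39, -14, 42] -> [-36, -11, 45] -> [-30, -5, 51]
  [-49, 46, -28, -29, 10, 6, -37, 28] -> [46, -28, -29, 10, 6, -37, 28] -> [49, -25, -26, 13, 9, -34, 31] -> [55, -19, -20, 19, 15, -28, 37]
  [-6, -44, -6, 34, -14, 38, -1, 16, -2] -> [-44, -6, 34, -14, 38, -1, 16, -2] -> [-41, -3, 37, -11, 41, 2, 19, 1] -> [-35, 3, 43, -5, 47, 8, 25, 7]
  probe: [-47, 12, 9, 9, -36, -12, -25, 25, 50] -> [12, 9, 9, -36, -12, -25, 25, 50] -> [15, 12, 12, -33, -9, -22, 28, 53] -> [21, 18, 18, -27, -3, -16, 34, 59]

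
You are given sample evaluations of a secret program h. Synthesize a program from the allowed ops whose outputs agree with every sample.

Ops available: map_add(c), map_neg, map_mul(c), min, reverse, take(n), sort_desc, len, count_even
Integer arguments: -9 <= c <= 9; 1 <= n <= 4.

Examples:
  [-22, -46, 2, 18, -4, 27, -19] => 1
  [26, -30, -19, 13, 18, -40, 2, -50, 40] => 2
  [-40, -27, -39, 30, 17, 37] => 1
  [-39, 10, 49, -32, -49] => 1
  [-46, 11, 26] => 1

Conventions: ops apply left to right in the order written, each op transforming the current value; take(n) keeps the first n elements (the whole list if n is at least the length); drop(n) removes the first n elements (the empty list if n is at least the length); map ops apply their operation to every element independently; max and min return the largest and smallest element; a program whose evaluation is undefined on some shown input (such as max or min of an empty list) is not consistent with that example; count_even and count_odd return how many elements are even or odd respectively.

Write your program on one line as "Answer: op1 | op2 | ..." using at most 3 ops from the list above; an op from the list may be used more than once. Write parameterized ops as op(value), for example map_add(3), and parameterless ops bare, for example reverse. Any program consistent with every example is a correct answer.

sort_desc | take(2) | count_even

Check, running the answer program on each example:
  [-22, -46, 2, 18, -4, 27, -19] -> [27, 18, 2, -4, -19, -22, -46] -> [27, 18] -> 1
  [26, -30, -19, 13, 18, -40, 2, -50, 40] -> [40, 26, 18, 13, 2, -19, -30, -40, -50] -> [40, 26] -> 2
  [-40, -27, -39, 30, 17, 37] -> [37, 30, 17, -27, -39, -40] -> [37, 30] -> 1
  [-39, 10, 49, -32, -49] -> [49, 10, -32, -39, -49] -> [49, 10] -> 1
  [-46, 11, 26] -> [26, 11, -46] -> [26, 11] -> 1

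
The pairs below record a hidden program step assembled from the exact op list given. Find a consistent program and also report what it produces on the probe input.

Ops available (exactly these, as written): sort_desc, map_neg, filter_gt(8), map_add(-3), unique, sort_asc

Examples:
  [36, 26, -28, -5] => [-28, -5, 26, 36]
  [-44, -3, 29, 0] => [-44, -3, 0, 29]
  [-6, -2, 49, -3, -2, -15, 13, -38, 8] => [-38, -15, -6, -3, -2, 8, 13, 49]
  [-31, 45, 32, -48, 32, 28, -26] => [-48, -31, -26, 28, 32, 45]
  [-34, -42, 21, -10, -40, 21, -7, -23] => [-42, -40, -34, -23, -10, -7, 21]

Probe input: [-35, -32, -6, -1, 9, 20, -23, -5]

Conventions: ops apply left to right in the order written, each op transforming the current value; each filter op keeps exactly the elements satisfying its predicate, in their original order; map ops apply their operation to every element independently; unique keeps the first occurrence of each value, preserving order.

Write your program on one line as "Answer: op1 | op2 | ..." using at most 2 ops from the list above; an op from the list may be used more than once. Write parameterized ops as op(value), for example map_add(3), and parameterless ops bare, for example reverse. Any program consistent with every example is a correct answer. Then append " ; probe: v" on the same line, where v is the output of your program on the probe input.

sort_asc | unique ; probe: [-35, -32, -23, -6, -5, -1, 9, 20]

Check, running the answer program on each example:
  [36, 26, -28, -5] -> [-28, -5, 26, 36] -> [-28, -5, 26, 36]
  [-44, -3, 29, 0] -> [-44, -3, 0, 29] -> [-44, -3, 0, 29]
  [-6, -2, 49, -3, -2, -15, 13, -38, 8] -> [-38, -15, -6, -3, -2, -2, 8, 13, 49] -> [-38, -15, -6, -3, -2, 8, 13, 49]
  [-31, 45, 32, -48, 32, 28, -26] -> [-48, -31, -26, 28, 32, 32, 45] -> [-48, -31, -26, 28, 32, 45]
  [-34, -42, 21, -10, -40, 21, -7, -23] -> [-42, -40, -34, -23, -10, -7, 21, 21] -> [-42, -40, -34, -23, -10, -7, 21]
  probe: [-35, -32, -6, -1, 9, 20, -23, -5] -> [-35, -32, -23, -6, -5, -1, 9, 20] -> [-35, -32, -23, -6, -5, -1, 9, 20]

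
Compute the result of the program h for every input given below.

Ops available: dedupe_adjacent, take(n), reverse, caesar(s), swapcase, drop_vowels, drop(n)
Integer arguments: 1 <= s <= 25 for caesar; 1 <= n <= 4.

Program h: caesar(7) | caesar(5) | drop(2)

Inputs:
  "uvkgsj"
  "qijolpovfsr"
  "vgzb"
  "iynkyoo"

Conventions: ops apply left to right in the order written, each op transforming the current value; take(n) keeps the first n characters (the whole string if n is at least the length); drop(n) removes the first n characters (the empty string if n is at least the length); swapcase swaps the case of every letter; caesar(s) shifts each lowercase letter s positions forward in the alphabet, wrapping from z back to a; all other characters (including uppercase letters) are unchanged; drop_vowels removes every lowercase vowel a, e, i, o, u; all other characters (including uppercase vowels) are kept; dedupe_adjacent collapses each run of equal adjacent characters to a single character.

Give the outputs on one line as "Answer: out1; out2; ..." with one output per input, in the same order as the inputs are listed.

Execution, op by op:
  "uvkgsj" -> "bcrnzq" -> "ghwsev" -> "wsev"
  "qijolpovfsr" -> "xpqvswvcmzy" -> "cuvaxbahred" -> "vaxbahred"
  "vgzb" -> "cngi" -> "hsln" -> "ln"
  "iynkyoo" -> "pfurfvv" -> "ukzwkaa" -> "zwkaa"

"wsev"; "vaxbahred"; "ln"; "zwkaa"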